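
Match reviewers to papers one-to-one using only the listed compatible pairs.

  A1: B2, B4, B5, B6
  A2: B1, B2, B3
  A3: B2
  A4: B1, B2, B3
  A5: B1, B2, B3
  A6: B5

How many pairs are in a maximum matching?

Unit-capacity flow: source→left, listed edges, right→sink; max matching = max flow.
Augmenting path A1→B2 (+1); matched 1.
Augmenting path A2→B1 (+1); matched 2.
Augmenting path A4→B3 (+1); matched 3.
Augmenting path A6→B5 (+1); matched 4.
Augmenting path A3→B2→A1→B4 (+1); matched 5.
No augmenting path remains; maximum matching = 5.
König certificate: {A1, A6, B1, B2, B3} is a vertex cover of size 5 (every listed pair touches it), so no matching can be larger.

5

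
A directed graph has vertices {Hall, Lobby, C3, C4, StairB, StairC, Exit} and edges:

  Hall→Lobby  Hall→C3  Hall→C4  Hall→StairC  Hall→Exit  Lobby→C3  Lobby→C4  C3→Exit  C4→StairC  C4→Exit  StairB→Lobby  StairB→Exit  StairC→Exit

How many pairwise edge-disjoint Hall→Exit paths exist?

4

Assign every edge capacity 1; by Menger, the answer equals the max flow.
Path Hall→Exit (+1); total 1.
Path Hall→C3→Exit (+1); total 2.
Path Hall→C4→Exit (+1); total 3.
Path Hall→StairC→Exit (+1); total 4.
No residual Hall→Exit path; max flow = 4.
Certifying cut of size 4: {C3→Exit, C4→Exit, Hall→Exit, StairC→Exit}.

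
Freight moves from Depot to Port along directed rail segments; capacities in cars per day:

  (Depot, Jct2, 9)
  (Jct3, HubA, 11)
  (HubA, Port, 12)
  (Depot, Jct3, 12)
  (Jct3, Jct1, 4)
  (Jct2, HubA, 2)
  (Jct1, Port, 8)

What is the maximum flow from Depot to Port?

Augment Depot→Jct3→Jct1→Port: bottleneck 4, flow now 4.
Augment Depot→Jct3→HubA→Port: bottleneck 8, flow now 12.
Augment Depot→Jct2→HubA→Port: bottleneck 2, flow now 14.
No augmenting path remains; maximum flow = 14.
In the residual graph, reachable from Depot: {Depot, Jct2}.
Min-cut edges: Depot→Jct3 (12), Jct2→HubA (2); capacity 12 + 2 = 14.
This cut is saturated, so no flow can exceed 14.

14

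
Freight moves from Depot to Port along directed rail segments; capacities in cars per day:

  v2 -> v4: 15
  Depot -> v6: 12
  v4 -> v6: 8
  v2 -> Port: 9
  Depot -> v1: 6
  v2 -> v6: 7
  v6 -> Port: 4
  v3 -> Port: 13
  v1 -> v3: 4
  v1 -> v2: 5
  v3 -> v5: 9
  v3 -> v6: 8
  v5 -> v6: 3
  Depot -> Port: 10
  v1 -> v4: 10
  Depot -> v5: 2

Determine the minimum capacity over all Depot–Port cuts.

Augment Depot→Port: bottleneck 10, flow now 10.
Augment Depot→v6→Port: bottleneck 4, flow now 14.
Augment Depot→v1→v2→Port: bottleneck 5, flow now 19.
Augment Depot→v1→v3→Port: bottleneck 1, flow now 20.
No augmenting path remains; maximum flow = 20.
By max-flow min-cut, the minimum cut capacity equals the max flow.
In the residual graph, reachable from Depot: {Depot, v5, v6}.
Min-cut edges: Depot→v1 (6), Depot→Port (10), v6→Port (4); capacity 6 + 10 + 4 = 20.

20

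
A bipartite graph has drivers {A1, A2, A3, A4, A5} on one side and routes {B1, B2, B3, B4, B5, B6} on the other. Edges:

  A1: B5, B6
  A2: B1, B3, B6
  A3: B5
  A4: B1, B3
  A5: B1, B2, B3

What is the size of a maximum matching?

Unit-capacity flow: source→left, listed edges, right→sink; max matching = max flow.
Augmenting path A1→B5 (+1); matched 1.
Augmenting path A2→B1 (+1); matched 2.
Augmenting path A4→B3 (+1); matched 3.
Augmenting path A5→B2 (+1); matched 4.
Augmenting path A3→B5→A1→B6 (+1); matched 5.
No augmenting path remains; maximum matching = 5.
König certificate: {A1, A2, A3, A4, A5} is a vertex cover of size 5 (every listed pair touches it), so no matching can be larger.

5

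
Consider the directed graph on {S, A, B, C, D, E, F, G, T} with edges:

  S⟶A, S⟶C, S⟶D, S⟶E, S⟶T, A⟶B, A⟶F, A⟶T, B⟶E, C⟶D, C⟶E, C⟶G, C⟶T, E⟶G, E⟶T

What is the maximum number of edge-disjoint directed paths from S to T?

Assign every edge capacity 1; by Menger, the answer equals the max flow.
Path S→T (+1); total 1.
Path S→A→T (+1); total 2.
Path S→C→T (+1); total 3.
Path S→E→T (+1); total 4.
No residual S→T path; max flow = 4.
Certifying cut of size 4: {S→A, S→C, S→E, S→T}.

4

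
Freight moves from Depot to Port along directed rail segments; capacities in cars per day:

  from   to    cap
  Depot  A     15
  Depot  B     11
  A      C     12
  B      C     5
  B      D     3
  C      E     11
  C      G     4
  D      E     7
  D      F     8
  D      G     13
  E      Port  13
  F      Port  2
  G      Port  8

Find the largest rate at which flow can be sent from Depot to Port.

Augment Depot→A→C→E→Port: bottleneck 11, flow now 11.
Augment Depot→A→C→G→Port: bottleneck 1, flow now 12.
Augment Depot→B→C→G→Port: bottleneck 3, flow now 15.
Augment Depot→B→D→E→Port: bottleneck 2, flow now 17.
Augment Depot→B→D→F→Port: bottleneck 1, flow now 18.
No augmenting path remains; maximum flow = 18.
In the residual graph, reachable from Depot: {Depot, A, B, C}.
Min-cut edges: B→D (3), C→E (11), C→G (4); capacity 3 + 11 + 4 = 18.
This cut is saturated, so no flow can exceed 18.

18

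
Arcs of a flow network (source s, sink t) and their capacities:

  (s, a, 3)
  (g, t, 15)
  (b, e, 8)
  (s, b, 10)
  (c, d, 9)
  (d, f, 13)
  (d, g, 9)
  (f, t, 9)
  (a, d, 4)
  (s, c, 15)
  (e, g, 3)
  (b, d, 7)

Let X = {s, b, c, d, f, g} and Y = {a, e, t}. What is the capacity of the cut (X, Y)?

Edges leaving {s, b, c, d, f, g}: s→a (3), b→e (8), f→t (9), g→t (15).
Cut capacity = 3 + 8 + 9 + 15 = 35.

35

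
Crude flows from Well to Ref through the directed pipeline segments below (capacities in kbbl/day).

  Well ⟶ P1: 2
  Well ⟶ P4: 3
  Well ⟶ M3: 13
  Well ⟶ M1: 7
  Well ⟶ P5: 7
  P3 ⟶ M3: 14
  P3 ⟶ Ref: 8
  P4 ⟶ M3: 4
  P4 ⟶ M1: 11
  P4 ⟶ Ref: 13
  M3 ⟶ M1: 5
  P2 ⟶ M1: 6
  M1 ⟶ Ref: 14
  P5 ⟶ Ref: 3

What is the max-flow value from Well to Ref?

Augment Well→P4→Ref: bottleneck 3, flow now 3.
Augment Well→M1→Ref: bottleneck 7, flow now 10.
Augment Well→P5→Ref: bottleneck 3, flow now 13.
Augment Well→M3→M1→Ref: bottleneck 5, flow now 18.
No augmenting path remains; maximum flow = 18.
In the residual graph, reachable from Well: {Well, P1, M3, P5}.
Min-cut edges: Well→P4 (3), Well→M1 (7), M3→M1 (5), P5→Ref (3); capacity 3 + 7 + 5 + 3 = 18.
This cut is saturated, so no flow can exceed 18.

18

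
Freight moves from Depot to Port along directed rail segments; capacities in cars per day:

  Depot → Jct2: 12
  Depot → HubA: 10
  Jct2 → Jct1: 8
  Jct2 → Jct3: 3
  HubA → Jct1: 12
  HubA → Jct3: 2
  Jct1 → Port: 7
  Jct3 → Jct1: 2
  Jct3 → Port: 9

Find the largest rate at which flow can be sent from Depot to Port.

12

Augment Depot→Jct2→Jct1→Port: bottleneck 7, flow now 7.
Augment Depot→Jct2→Jct3→Port: bottleneck 3, flow now 10.
Augment Depot→HubA→Jct3→Port: bottleneck 2, flow now 12.
No augmenting path remains; maximum flow = 12.
In the residual graph, reachable from Depot: {Depot, Jct2, HubA, Jct1}.
Min-cut edges: Jct2→Jct3 (3), HubA→Jct3 (2), Jct1→Port (7); capacity 3 + 2 + 7 = 12.
This cut is saturated, so no flow can exceed 12.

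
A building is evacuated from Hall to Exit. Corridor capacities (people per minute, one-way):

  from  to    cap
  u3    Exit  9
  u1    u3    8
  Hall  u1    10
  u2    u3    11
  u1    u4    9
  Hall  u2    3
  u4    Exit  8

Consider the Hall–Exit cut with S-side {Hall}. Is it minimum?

Given cut capacity: 10 + 3 = 13.
Augment Hall→u1→u3→Exit: bottleneck 8, flow now 8.
Augment Hall→u1→u4→Exit: bottleneck 2, flow now 10.
Augment Hall→u2→u3→Exit: bottleneck 1, flow now 11.
Augment Hall→u2→u3→u1→u4→Exit: bottleneck 2, flow now 13. (uses reverse residual edge)
No augmenting path remains; maximum flow = 13.
Cut capacity 13 equals the max flow, so it is a minimum cut.

Yes — it is a minimum cut (capacity 13).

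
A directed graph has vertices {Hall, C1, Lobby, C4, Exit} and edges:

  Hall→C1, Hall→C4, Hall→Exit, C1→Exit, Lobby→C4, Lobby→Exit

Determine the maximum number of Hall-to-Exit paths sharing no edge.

2

Assign every edge capacity 1; by Menger, the answer equals the max flow.
Path Hall→Exit (+1); total 1.
Path Hall→C1→Exit (+1); total 2.
No residual Hall→Exit path; max flow = 2.
Certifying cut of size 2: {Hall→C1, Hall→Exit}.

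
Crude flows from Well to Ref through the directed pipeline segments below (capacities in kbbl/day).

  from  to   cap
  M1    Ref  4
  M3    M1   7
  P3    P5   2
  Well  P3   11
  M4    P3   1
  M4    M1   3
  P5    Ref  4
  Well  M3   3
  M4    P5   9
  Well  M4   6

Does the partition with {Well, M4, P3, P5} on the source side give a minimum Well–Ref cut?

Given cut capacity: 3 + 3 + 4 = 10.
Augment Well→M4→M1→Ref: bottleneck 3, flow now 3.
Augment Well→M4→P5→Ref: bottleneck 3, flow now 6.
Augment Well→P3→P5→Ref: bottleneck 1, flow now 7.
Augment Well→M3→M1→Ref: bottleneck 1, flow now 8.
No augmenting path remains; maximum flow = 8.
In the residual graph, reachable from Well: {Well, M4, P3, M3, M1, P5}.
Min-cut edges: M1→Ref (4), P5→Ref (4); capacity 4 + 4 = 8.
Cut capacity 10 exceeds the max flow 8, so it is not minimum.

No — its capacity is 10, but the minimum cut has capacity 8.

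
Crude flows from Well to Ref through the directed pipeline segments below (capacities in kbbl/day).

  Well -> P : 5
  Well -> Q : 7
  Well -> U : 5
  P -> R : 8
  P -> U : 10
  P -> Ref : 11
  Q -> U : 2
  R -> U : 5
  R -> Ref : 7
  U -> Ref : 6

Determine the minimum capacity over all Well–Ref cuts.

Augment Well→P→Ref: bottleneck 5, flow now 5.
Augment Well→U→Ref: bottleneck 5, flow now 10.
Augment Well→Q→U→Ref: bottleneck 1, flow now 11.
No augmenting path remains; maximum flow = 11.
By max-flow min-cut, the minimum cut capacity equals the max flow.
In the residual graph, reachable from Well: {Well, Q, U}.
Min-cut edges: Well→P (5), U→Ref (6); capacity 5 + 6 = 11.

11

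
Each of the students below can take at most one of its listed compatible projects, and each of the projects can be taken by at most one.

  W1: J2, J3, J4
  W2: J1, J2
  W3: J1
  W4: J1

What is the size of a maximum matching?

Unit-capacity flow: source→left, listed edges, right→sink; max matching = max flow.
Augmenting path W1→J2 (+1); matched 1.
Augmenting path W2→J1 (+1); matched 2.
Augmenting path W3→J1→W2→J2→W1→J3 (+1); matched 3.
No augmenting path remains; maximum matching = 3.
König certificate: {W1, W2, J1} is a vertex cover of size 3 (every listed pair touches it), so no matching can be larger.

3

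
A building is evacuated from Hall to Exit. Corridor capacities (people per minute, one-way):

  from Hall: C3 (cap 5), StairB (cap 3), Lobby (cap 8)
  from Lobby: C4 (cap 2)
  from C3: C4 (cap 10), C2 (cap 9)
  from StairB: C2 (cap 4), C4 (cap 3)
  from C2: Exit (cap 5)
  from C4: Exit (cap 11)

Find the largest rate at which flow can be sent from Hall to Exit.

10

Augment Hall→Lobby→C4→Exit: bottleneck 2, flow now 2.
Augment Hall→C3→C2→Exit: bottleneck 5, flow now 7.
Augment Hall→StairB→C4→Exit: bottleneck 3, flow now 10.
No augmenting path remains; maximum flow = 10.
In the residual graph, reachable from Hall: {Hall, Lobby}.
Min-cut edges: Hall→C3 (5), Hall→StairB (3), Lobby→C4 (2); capacity 5 + 3 + 2 = 10.
This cut is saturated, so no flow can exceed 10.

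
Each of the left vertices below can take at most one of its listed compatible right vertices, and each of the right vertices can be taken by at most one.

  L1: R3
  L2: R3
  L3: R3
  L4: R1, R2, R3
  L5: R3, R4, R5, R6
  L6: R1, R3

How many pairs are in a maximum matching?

Unit-capacity flow: source→left, listed edges, right→sink; max matching = max flow.
Augmenting path L1→R3 (+1); matched 1.
Augmenting path L4→R1 (+1); matched 2.
Augmenting path L5→R4 (+1); matched 3.
Augmenting path L6→R1→L4→R2 (+1); matched 4.
No augmenting path remains; maximum matching = 4.
König certificate: {L4, L5, L6, R3} is a vertex cover of size 4 (every listed pair touches it), so no matching can be larger.

4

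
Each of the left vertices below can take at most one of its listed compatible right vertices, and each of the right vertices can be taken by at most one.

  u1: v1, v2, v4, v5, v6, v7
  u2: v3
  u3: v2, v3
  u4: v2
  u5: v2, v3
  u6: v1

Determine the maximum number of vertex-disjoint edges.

4

Unit-capacity flow: source→left, listed edges, right→sink; max matching = max flow.
Augmenting path u1→v1 (+1); matched 1.
Augmenting path u2→v3 (+1); matched 2.
Augmenting path u3→v2 (+1); matched 3.
Augmenting path u6→v1→u1→v4 (+1); matched 4.
No augmenting path remains; maximum matching = 4.
König certificate: {u1, u6, v2, v3} is a vertex cover of size 4 (every listed pair touches it), so no matching can be larger.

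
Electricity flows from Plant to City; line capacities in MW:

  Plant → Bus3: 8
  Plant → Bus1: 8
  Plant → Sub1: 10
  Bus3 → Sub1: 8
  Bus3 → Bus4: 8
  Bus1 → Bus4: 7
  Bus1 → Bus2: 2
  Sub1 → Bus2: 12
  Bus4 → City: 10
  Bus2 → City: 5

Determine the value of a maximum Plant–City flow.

15

Augment Plant→Bus3→Bus4→City: bottleneck 8, flow now 8.
Augment Plant→Bus1→Bus4→City: bottleneck 2, flow now 10.
Augment Plant→Bus1→Bus2→City: bottleneck 2, flow now 12.
Augment Plant→Sub1→Bus2→City: bottleneck 3, flow now 15.
No augmenting path remains; maximum flow = 15.
In the residual graph, reachable from Plant: {Plant, Bus3, Bus1, Sub1, Bus4, Bus2}.
Min-cut edges: Bus4→City (10), Bus2→City (5); capacity 10 + 5 = 15.
This cut is saturated, so no flow can exceed 15.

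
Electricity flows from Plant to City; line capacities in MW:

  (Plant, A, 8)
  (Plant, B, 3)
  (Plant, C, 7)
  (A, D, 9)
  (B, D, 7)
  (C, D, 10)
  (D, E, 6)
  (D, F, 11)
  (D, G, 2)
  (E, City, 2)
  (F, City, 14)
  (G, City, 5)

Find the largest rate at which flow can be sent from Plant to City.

Augment Plant→A→D→E→City: bottleneck 2, flow now 2.
Augment Plant→A→D→F→City: bottleneck 6, flow now 8.
Augment Plant→B→D→F→City: bottleneck 3, flow now 11.
Augment Plant→C→D→F→City: bottleneck 2, flow now 13.
Augment Plant→C→D→G→City: bottleneck 2, flow now 15.
No augmenting path remains; maximum flow = 15.
In the residual graph, reachable from Plant: {Plant, A, B, C, D, E}.
Min-cut edges: D→F (11), D→G (2), E→City (2); capacity 11 + 2 + 2 = 15.
This cut is saturated, so no flow can exceed 15.

15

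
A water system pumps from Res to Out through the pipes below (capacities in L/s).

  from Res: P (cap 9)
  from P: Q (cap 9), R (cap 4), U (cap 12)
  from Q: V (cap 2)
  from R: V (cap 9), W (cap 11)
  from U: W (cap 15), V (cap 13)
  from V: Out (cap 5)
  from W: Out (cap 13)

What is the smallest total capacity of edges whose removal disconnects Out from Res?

9

Augment Res→P→Q→V→Out: bottleneck 2, flow now 2.
Augment Res→P→R→V→Out: bottleneck 3, flow now 5.
Augment Res→P→R→W→Out: bottleneck 1, flow now 6.
Augment Res→P→U→W→Out: bottleneck 3, flow now 9.
No augmenting path remains; maximum flow = 9.
By max-flow min-cut, the minimum cut capacity equals the max flow.
In the residual graph, reachable from Res: {Res}.
Min-cut edges: Res→P (9); capacity 9 = 9.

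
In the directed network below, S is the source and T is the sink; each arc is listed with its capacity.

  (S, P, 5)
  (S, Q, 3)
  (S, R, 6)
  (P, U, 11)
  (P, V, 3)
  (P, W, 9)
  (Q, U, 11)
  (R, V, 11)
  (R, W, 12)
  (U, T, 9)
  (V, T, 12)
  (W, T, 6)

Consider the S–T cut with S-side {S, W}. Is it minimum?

Given cut capacity: 5 + 3 + 6 + 6 = 20.
Augment S→P→U→T: bottleneck 5, flow now 5.
Augment S→Q→U→T: bottleneck 3, flow now 8.
Augment S→R→V→T: bottleneck 6, flow now 14.
No augmenting path remains; maximum flow = 14.
In the residual graph, reachable from S: {S}.
Min-cut edges: S→P (5), S→Q (3), S→R (6); capacity 5 + 3 + 6 = 14.
Cut capacity 20 exceeds the max flow 14, so it is not minimum.

No — its capacity is 20, but the minimum cut has capacity 14.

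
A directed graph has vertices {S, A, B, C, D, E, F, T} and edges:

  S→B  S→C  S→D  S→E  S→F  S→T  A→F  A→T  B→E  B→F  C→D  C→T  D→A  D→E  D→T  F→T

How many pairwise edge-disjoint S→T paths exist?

Assign every edge capacity 1; by Menger, the answer equals the max flow.
Path S→T (+1); total 1.
Path S→C→T (+1); total 2.
Path S→D→T (+1); total 3.
Path S→F→T (+1); total 4.
No residual S→T path; max flow = 4.
Certifying cut of size 4: {F→T, S→C, S→D, S→T}.

4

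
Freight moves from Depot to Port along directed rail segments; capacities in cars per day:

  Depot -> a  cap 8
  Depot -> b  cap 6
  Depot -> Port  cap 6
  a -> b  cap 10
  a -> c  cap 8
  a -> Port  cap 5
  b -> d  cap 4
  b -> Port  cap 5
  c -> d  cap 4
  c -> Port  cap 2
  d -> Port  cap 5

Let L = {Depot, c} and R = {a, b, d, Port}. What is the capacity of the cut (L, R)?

Edges leaving {Depot, c}: Depot→a (8), Depot→b (6), Depot→Port (6), c→d (4), c→Port (2).
Cut capacity = 8 + 6 + 6 + 4 + 2 = 26.

26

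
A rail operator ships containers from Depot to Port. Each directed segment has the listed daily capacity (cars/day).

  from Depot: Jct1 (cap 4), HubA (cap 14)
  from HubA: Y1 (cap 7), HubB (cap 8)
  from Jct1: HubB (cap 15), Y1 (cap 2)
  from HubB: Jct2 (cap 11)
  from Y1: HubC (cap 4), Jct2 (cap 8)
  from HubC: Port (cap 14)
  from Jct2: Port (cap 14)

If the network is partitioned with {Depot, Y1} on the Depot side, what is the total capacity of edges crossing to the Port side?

Edges leaving {Depot, Y1}: Depot→HubA (14), Depot→Jct1 (4), Y1→HubC (4), Y1→Jct2 (8).
Cut capacity = 14 + 4 + 4 + 8 = 30.

30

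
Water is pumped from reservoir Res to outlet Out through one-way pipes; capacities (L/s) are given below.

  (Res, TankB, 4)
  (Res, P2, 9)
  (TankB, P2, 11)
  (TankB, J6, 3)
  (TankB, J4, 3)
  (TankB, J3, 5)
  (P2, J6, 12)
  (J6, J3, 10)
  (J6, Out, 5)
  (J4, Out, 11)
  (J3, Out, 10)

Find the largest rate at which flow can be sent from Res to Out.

Augment Res→TankB→J6→Out: bottleneck 3, flow now 3.
Augment Res→TankB→J4→Out: bottleneck 1, flow now 4.
Augment Res→P2→J6→Out: bottleneck 2, flow now 6.
Augment Res→P2→J6→J3→Out: bottleneck 7, flow now 13.
No augmenting path remains; maximum flow = 13.
In the residual graph, reachable from Res: {Res}.
Min-cut edges: Res→TankB (4), Res→P2 (9); capacity 4 + 9 = 13.
This cut is saturated, so no flow can exceed 13.

13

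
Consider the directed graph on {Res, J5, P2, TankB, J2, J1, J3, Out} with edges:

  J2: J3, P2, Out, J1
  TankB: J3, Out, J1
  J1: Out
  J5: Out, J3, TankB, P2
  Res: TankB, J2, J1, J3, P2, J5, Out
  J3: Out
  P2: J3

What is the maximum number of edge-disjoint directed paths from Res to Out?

Assign every edge capacity 1; by Menger, the answer equals the max flow.
Path Res→Out (+1); total 1.
Path Res→J5→Out (+1); total 2.
Path Res→TankB→Out (+1); total 3.
Path Res→J2→Out (+1); total 4.
Path Res→J1→Out (+1); total 5.
Path Res→J3→Out (+1); total 6.
No residual Res→Out path; max flow = 6.
Certifying cut of size 6: {J3→Out, Res→J1, Res→J2, Res→J5, Res→Out, Res→TankB}.

6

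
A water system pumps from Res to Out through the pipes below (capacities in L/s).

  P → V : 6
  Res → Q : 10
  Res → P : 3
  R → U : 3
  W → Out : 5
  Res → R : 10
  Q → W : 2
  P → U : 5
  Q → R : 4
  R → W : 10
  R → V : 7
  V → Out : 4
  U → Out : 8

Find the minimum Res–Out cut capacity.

Augment Res→P→U→Out: bottleneck 3, flow now 3.
Augment Res→Q→W→Out: bottleneck 2, flow now 5.
Augment Res→R→U→Out: bottleneck 3, flow now 8.
Augment Res→R→V→Out: bottleneck 4, flow now 12.
Augment Res→R→W→Out: bottleneck 3, flow now 15.
No augmenting path remains; maximum flow = 15.
By max-flow min-cut, the minimum cut capacity equals the max flow.
In the residual graph, reachable from Res: {Res, Q, R, V, W}.
Min-cut edges: Res→P (3), R→U (3), V→Out (4), W→Out (5); capacity 3 + 3 + 4 + 5 = 15.

15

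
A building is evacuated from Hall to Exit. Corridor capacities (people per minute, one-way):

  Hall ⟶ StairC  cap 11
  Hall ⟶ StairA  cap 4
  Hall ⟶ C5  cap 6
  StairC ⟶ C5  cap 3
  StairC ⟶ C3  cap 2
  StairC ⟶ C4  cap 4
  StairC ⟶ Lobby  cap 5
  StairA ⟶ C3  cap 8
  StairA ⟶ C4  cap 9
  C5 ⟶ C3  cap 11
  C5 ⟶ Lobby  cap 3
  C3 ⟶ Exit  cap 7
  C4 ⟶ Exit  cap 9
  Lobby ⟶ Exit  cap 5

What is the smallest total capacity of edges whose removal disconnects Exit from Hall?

Augment Hall→StairC→C3→Exit: bottleneck 2, flow now 2.
Augment Hall→StairC→C4→Exit: bottleneck 4, flow now 6.
Augment Hall→StairC→Lobby→Exit: bottleneck 5, flow now 11.
Augment Hall→StairA→C3→Exit: bottleneck 4, flow now 15.
Augment Hall→C5→C3→Exit: bottleneck 1, flow now 16.
Augment Hall→C5→C3→StairA→C4→Exit: bottleneck 4, flow now 20. (uses reverse residual edge)
No augmenting path remains; maximum flow = 20.
By max-flow min-cut, the minimum cut capacity equals the max flow.
In the residual graph, reachable from Hall: {Hall, StairC, C5, C3, Lobby}.
Min-cut edges: Hall→StairA (4), StairC→C4 (4), C3→Exit (7), Lobby→Exit (5); capacity 4 + 4 + 7 + 5 = 20.

20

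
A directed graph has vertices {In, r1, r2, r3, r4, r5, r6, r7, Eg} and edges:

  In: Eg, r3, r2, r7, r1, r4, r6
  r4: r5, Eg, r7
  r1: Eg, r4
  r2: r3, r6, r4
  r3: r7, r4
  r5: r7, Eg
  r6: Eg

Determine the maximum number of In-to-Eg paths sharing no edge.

Assign every edge capacity 1; by Menger, the answer equals the max flow.
Path In→Eg (+1); total 1.
Path In→r1→Eg (+1); total 2.
Path In→r4→Eg (+1); total 3.
Path In→r6→Eg (+1); total 4.
Path In→r2→r4→r5→Eg (+1); total 5.
No residual In→Eg path; max flow = 5.
Certifying cut of size 5: {In→Eg, In→r1, r4→Eg, r4→r5, r6→Eg}.

5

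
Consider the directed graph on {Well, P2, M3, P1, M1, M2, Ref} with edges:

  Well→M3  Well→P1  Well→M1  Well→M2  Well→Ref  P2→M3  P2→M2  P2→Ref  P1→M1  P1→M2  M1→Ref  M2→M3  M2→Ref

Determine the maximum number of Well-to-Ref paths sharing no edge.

Assign every edge capacity 1; by Menger, the answer equals the max flow.
Path Well→Ref (+1); total 1.
Path Well→M1→Ref (+1); total 2.
Path Well→M2→Ref (+1); total 3.
No residual Well→Ref path; max flow = 3.
Certifying cut of size 3: {M1→Ref, M2→Ref, Well→Ref}.

3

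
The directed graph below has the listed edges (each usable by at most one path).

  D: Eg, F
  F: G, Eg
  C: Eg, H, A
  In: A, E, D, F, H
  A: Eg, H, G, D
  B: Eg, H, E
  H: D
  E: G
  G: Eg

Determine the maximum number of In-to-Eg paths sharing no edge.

4

Assign every edge capacity 1; by Menger, the answer equals the max flow.
Path In→A→Eg (+1); total 1.
Path In→D→Eg (+1); total 2.
Path In→F→Eg (+1); total 3.
Path In→E→G→Eg (+1); total 4.
No residual In→Eg path; max flow = 4.
Certifying cut of size 4: {D→Eg, F→Eg, G→Eg, In→A}.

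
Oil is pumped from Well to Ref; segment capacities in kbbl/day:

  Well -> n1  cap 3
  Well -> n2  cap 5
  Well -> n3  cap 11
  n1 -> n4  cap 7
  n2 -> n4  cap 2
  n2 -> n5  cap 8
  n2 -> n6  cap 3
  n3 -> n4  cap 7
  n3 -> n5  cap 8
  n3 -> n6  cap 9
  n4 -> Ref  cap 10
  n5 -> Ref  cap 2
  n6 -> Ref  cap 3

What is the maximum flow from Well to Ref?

Augment Well→n1→n4→Ref: bottleneck 3, flow now 3.
Augment Well→n2→n4→Ref: bottleneck 2, flow now 5.
Augment Well→n2→n5→Ref: bottleneck 2, flow now 7.
Augment Well→n2→n6→Ref: bottleneck 1, flow now 8.
Augment Well→n3→n4→Ref: bottleneck 5, flow now 13.
Augment Well→n3→n6→Ref: bottleneck 2, flow now 15.
No augmenting path remains; maximum flow = 15.
In the residual graph, reachable from Well: {Well, n1, n2, n3, n4, n5, n6}.
Min-cut edges: n4→Ref (10), n5→Ref (2), n6→Ref (3); capacity 10 + 2 + 3 = 15.
This cut is saturated, so no flow can exceed 15.

15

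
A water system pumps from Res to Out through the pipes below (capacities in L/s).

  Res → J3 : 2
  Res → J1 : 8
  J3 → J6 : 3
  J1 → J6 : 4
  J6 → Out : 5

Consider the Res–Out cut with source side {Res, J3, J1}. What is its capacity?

7

Edges leaving {Res, J3, J1}: J3→J6 (3), J1→J6 (4).
Cut capacity = 3 + 4 = 7.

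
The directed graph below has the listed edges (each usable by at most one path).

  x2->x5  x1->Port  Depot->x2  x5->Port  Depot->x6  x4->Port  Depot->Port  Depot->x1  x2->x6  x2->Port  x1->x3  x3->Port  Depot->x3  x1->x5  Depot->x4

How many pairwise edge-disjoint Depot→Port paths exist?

Assign every edge capacity 1; by Menger, the answer equals the max flow.
Path Depot→Port (+1); total 1.
Path Depot→x1→Port (+1); total 2.
Path Depot→x2→Port (+1); total 3.
Path Depot→x3→Port (+1); total 4.
Path Depot→x4→Port (+1); total 5.
No residual Depot→Port path; max flow = 5.
Certifying cut of size 5: {Depot→Port, Depot→x1, Depot→x2, Depot→x3, Depot→x4}.

5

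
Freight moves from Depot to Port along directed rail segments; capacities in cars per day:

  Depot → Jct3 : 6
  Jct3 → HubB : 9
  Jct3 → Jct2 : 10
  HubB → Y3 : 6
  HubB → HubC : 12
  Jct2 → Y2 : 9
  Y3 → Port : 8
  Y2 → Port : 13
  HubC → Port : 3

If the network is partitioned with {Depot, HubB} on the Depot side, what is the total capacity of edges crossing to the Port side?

Edges leaving {Depot, HubB}: Depot→Jct3 (6), HubB→Y3 (6), HubB→HubC (12).
Cut capacity = 6 + 6 + 12 = 24.

24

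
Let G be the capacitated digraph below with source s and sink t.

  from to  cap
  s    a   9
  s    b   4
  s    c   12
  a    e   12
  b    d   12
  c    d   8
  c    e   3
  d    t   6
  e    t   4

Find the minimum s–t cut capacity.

10

Augment s→a→e→t: bottleneck 4, flow now 4.
Augment s→b→d→t: bottleneck 4, flow now 8.
Augment s→c→d→t: bottleneck 2, flow now 10.
No augmenting path remains; maximum flow = 10.
By max-flow min-cut, the minimum cut capacity equals the max flow.
In the residual graph, reachable from s: {s, a, b, c, d, e}.
Min-cut edges: d→t (6), e→t (4); capacity 6 + 4 = 10.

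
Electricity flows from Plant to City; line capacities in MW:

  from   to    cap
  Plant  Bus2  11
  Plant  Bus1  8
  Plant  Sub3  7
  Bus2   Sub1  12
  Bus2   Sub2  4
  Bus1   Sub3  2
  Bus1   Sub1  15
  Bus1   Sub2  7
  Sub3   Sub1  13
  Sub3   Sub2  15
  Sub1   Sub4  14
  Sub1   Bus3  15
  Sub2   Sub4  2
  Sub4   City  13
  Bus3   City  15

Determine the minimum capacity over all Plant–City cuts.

Augment Plant→Bus2→Sub1→Sub4→City: bottleneck 11, flow now 11.
Augment Plant→Bus1→Sub1→Sub4→City: bottleneck 2, flow now 13.
Augment Plant→Bus1→Sub1→Bus3→City: bottleneck 6, flow now 19.
Augment Plant→Sub3→Sub1→Bus3→City: bottleneck 7, flow now 26.
No augmenting path remains; maximum flow = 26.
By max-flow min-cut, the minimum cut capacity equals the max flow.
In the residual graph, reachable from Plant: {Plant}.
Min-cut edges: Plant→Bus2 (11), Plant→Bus1 (8), Plant→Sub3 (7); capacity 11 + 8 + 7 = 26.

26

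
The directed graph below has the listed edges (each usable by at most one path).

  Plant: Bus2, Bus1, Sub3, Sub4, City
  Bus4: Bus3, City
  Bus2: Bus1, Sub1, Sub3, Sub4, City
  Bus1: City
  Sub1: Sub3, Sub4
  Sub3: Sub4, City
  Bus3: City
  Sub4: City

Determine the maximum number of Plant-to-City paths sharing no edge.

5

Assign every edge capacity 1; by Menger, the answer equals the max flow.
Path Plant→City (+1); total 1.
Path Plant→Bus2→City (+1); total 2.
Path Plant→Bus1→City (+1); total 3.
Path Plant→Sub3→City (+1); total 4.
Path Plant→Sub4→City (+1); total 5.
No residual Plant→City path; max flow = 5.
Certifying cut of size 5: {Plant→Bus1, Plant→Bus2, Plant→City, Plant→Sub3, Plant→Sub4}.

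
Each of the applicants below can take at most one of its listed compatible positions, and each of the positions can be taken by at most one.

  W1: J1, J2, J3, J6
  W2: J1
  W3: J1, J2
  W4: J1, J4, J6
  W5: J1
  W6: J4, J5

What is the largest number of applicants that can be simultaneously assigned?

Unit-capacity flow: source→left, listed edges, right→sink; max matching = max flow.
Augmenting path W1→J1 (+1); matched 1.
Augmenting path W3→J2 (+1); matched 2.
Augmenting path W4→J4 (+1); matched 3.
Augmenting path W6→J5 (+1); matched 4.
Augmenting path W2→J1→W1→J3 (+1); matched 5.
No augmenting path remains; maximum matching = 5.
König certificate: {W1, W3, W4, W6, J1} is a vertex cover of size 5 (every listed pair touches it), so no matching can be larger.

5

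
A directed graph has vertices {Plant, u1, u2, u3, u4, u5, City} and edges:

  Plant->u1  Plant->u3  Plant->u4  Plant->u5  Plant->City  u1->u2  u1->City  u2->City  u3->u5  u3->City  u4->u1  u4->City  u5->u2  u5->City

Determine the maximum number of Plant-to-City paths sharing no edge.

5

Assign every edge capacity 1; by Menger, the answer equals the max flow.
Path Plant→City (+1); total 1.
Path Plant→u1→City (+1); total 2.
Path Plant→u3→City (+1); total 3.
Path Plant→u4→City (+1); total 4.
Path Plant→u5→City (+1); total 5.
No residual Plant→City path; max flow = 5.
Certifying cut of size 5: {Plant→City, Plant→u1, Plant→u3, Plant→u4, Plant→u5}.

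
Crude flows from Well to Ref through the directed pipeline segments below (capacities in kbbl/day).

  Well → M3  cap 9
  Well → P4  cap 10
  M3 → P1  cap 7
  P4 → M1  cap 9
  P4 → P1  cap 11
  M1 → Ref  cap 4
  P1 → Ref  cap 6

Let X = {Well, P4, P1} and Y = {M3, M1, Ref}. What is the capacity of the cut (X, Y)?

24

Edges leaving {Well, P4, P1}: Well→M3 (9), P4→M1 (9), P1→Ref (6).
Cut capacity = 9 + 9 + 6 = 24.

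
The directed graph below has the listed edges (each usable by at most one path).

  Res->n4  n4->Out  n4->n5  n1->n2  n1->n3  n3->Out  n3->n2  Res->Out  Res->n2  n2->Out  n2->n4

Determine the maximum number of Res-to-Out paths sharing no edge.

3

Assign every edge capacity 1; by Menger, the answer equals the max flow.
Path Res→Out (+1); total 1.
Path Res→n2→Out (+1); total 2.
Path Res→n4→Out (+1); total 3.
No residual Res→Out path; max flow = 3.
Certifying cut of size 3: {Res→Out, Res→n2, Res→n4}.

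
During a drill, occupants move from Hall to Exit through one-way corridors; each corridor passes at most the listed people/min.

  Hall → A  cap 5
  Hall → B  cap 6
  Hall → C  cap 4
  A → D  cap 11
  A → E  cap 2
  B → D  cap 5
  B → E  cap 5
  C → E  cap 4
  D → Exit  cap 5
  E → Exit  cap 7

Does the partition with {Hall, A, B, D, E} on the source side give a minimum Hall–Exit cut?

No — its capacity is 16, but the minimum cut has capacity 12.

Given cut capacity: 4 + 5 + 7 = 16.
Augment Hall→A→D→Exit: bottleneck 5, flow now 5.
Augment Hall→B→E→Exit: bottleneck 5, flow now 10.
Augment Hall→C→E→Exit: bottleneck 2, flow now 12.
No augmenting path remains; maximum flow = 12.
In the residual graph, reachable from Hall: {Hall, A, B, C, D, E}.
Min-cut edges: D→Exit (5), E→Exit (7); capacity 5 + 7 = 12.
Cut capacity 16 exceeds the max flow 12, so it is not minimum.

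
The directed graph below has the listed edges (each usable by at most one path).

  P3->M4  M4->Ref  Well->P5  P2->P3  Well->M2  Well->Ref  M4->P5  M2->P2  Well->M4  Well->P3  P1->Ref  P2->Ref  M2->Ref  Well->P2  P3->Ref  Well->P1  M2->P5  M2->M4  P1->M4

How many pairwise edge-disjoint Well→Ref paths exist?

6

Assign every edge capacity 1; by Menger, the answer equals the max flow.
Path Well→Ref (+1); total 1.
Path Well→P3→Ref (+1); total 2.
Path Well→P1→Ref (+1); total 3.
Path Well→M2→Ref (+1); total 4.
Path Well→P2→Ref (+1); total 5.
Path Well→M4→Ref (+1); total 6.
No residual Well→Ref path; max flow = 6.
Certifying cut of size 6: {Well→M2, Well→M4, Well→P1, Well→P2, Well→P3, Well→Ref}.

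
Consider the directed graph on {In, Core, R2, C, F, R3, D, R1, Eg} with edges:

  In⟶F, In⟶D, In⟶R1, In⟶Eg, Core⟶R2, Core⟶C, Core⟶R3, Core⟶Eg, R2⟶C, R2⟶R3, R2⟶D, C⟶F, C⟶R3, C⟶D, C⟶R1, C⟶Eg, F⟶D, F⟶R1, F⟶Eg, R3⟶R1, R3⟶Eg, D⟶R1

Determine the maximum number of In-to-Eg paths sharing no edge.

Assign every edge capacity 1; by Menger, the answer equals the max flow.
Path In→Eg (+1); total 1.
Path In→F→Eg (+1); total 2.
No residual In→Eg path; max flow = 2.
Certifying cut of size 2: {In→Eg, In→F}.

2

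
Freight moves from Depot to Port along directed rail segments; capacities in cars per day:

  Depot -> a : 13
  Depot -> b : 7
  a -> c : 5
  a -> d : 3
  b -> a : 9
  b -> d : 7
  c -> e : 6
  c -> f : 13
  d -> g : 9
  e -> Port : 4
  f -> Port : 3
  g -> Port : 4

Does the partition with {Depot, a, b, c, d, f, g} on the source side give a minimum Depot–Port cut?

Given cut capacity: 6 + 3 + 4 = 13.
Augment Depot→a→c→e→Port: bottleneck 4, flow now 4.
Augment Depot→a→c→f→Port: bottleneck 1, flow now 5.
Augment Depot→a→d→g→Port: bottleneck 3, flow now 8.
Augment Depot→b→d→g→Port: bottleneck 1, flow now 9.
No augmenting path remains; maximum flow = 9.
In the residual graph, reachable from Depot: {Depot, a, b, d, g}.
Min-cut edges: a→c (5), g→Port (4); capacity 5 + 4 = 9.
Cut capacity 13 exceeds the max flow 9, so it is not minimum.

No — its capacity is 13, but the minimum cut has capacity 9.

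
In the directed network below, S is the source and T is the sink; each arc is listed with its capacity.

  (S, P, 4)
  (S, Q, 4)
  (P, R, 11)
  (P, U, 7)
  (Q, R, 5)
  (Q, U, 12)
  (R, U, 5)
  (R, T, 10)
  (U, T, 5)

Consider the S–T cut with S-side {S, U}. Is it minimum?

Given cut capacity: 4 + 4 + 5 = 13.
Augment S→P→R→T: bottleneck 4, flow now 4.
Augment S→Q→R→T: bottleneck 4, flow now 8.
No augmenting path remains; maximum flow = 8.
In the residual graph, reachable from S: {S}.
Min-cut edges: S→P (4), S→Q (4); capacity 4 + 4 = 8.
Cut capacity 13 exceeds the max flow 8, so it is not minimum.

No — its capacity is 13, but the minimum cut has capacity 8.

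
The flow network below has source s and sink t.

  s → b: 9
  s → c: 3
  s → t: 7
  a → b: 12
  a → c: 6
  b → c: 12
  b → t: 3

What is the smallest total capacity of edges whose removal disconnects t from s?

Augment s→t: bottleneck 7, flow now 7.
Augment s→b→t: bottleneck 3, flow now 10.
No augmenting path remains; maximum flow = 10.
By max-flow min-cut, the minimum cut capacity equals the max flow.
In the residual graph, reachable from s: {s, b, c}.
Min-cut edges: s→t (7), b→t (3); capacity 7 + 3 = 10.

10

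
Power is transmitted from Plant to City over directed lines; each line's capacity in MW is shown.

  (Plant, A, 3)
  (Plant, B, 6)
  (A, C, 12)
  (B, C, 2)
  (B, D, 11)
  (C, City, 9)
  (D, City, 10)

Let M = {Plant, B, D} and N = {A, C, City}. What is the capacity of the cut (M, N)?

Edges leaving {Plant, B, D}: Plant→A (3), B→C (2), D→City (10).
Cut capacity = 3 + 2 + 10 = 15.

15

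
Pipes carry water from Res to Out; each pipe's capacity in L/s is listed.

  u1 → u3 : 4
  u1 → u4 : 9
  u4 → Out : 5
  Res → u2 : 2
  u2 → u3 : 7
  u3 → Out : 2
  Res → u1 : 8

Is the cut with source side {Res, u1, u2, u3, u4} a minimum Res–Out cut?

Yes — it is a minimum cut (capacity 7).

Given cut capacity: 2 + 5 = 7.
Augment Res→u1→u3→Out: bottleneck 2, flow now 2.
Augment Res→u1→u4→Out: bottleneck 5, flow now 7.
No augmenting path remains; maximum flow = 7.
Cut capacity 7 equals the max flow, so it is a minimum cut.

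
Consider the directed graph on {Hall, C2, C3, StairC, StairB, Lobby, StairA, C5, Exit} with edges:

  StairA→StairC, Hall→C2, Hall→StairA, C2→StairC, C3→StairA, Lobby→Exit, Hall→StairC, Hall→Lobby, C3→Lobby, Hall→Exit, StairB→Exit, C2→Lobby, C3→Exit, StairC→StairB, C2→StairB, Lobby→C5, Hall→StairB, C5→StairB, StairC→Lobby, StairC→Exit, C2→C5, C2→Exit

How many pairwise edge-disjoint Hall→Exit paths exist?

5

Assign every edge capacity 1; by Menger, the answer equals the max flow.
Path Hall→Exit (+1); total 1.
Path Hall→C2→Exit (+1); total 2.
Path Hall→StairC→Exit (+1); total 3.
Path Hall→StairB→Exit (+1); total 4.
Path Hall→Lobby→Exit (+1); total 5.
No residual Hall→Exit path; max flow = 5.
Certifying cut of size 5: {Hall→C2, Hall→Exit, Lobby→Exit, StairB→Exit, StairC→Exit}.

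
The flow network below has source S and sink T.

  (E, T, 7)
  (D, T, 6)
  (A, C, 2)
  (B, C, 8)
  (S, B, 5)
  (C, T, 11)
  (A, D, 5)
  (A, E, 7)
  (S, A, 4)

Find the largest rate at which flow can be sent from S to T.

9

Augment S→A→C→T: bottleneck 2, flow now 2.
Augment S→A→D→T: bottleneck 2, flow now 4.
Augment S→B→C→T: bottleneck 5, flow now 9.
No augmenting path remains; maximum flow = 9.
In the residual graph, reachable from S: {S}.
Min-cut edges: S→A (4), S→B (5); capacity 4 + 5 = 9.
This cut is saturated, so no flow can exceed 9.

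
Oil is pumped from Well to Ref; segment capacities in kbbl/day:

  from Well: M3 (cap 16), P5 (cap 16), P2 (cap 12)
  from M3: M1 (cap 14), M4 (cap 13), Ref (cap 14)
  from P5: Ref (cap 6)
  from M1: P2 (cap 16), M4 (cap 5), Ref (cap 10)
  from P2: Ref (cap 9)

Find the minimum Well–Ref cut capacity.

31

Augment Well→M3→Ref: bottleneck 14, flow now 14.
Augment Well→P5→Ref: bottleneck 6, flow now 20.
Augment Well→P2→Ref: bottleneck 9, flow now 29.
Augment Well→M3→M1→Ref: bottleneck 2, flow now 31.
No augmenting path remains; maximum flow = 31.
By max-flow min-cut, the minimum cut capacity equals the max flow.
In the residual graph, reachable from Well: {Well, P5, P2}.
Min-cut edges: Well→M3 (16), P5→Ref (6), P2→Ref (9); capacity 16 + 6 + 9 = 31.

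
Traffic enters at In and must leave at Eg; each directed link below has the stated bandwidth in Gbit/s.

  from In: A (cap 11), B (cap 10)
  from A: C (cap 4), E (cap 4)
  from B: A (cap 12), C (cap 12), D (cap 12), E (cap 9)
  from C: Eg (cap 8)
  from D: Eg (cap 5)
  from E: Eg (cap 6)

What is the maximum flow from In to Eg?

Augment In→A→C→Eg: bottleneck 4, flow now 4.
Augment In→A→E→Eg: bottleneck 4, flow now 8.
Augment In→B→C→Eg: bottleneck 4, flow now 12.
Augment In→B→D→Eg: bottleneck 5, flow now 17.
Augment In→B→E→Eg: bottleneck 1, flow now 18.
No augmenting path remains; maximum flow = 18.
In the residual graph, reachable from In: {In, A}.
Min-cut edges: In→B (10), A→C (4), A→E (4); capacity 10 + 4 + 4 = 18.
This cut is saturated, so no flow can exceed 18.

18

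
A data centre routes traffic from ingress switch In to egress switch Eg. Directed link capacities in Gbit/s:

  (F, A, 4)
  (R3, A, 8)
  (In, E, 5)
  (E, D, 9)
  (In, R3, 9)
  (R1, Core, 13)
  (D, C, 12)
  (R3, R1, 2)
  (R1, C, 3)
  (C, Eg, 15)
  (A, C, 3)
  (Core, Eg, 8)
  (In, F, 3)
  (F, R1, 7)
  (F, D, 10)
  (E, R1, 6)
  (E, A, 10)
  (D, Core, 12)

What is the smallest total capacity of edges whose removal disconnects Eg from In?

Augment In→F→R1→C→Eg: bottleneck 3, flow now 3.
Augment In→R3→R1→Core→Eg: bottleneck 2, flow now 5.
Augment In→R3→A→C→Eg: bottleneck 3, flow now 8.
Augment In→E→R1→Core→Eg: bottleneck 5, flow now 13.
No augmenting path remains; maximum flow = 13.
By max-flow min-cut, the minimum cut capacity equals the max flow.
In the residual graph, reachable from In: {In, R3, A}.
Min-cut edges: In→F (3), In→E (5), R3→R1 (2), A→C (3); capacity 3 + 5 + 2 + 3 = 13.

13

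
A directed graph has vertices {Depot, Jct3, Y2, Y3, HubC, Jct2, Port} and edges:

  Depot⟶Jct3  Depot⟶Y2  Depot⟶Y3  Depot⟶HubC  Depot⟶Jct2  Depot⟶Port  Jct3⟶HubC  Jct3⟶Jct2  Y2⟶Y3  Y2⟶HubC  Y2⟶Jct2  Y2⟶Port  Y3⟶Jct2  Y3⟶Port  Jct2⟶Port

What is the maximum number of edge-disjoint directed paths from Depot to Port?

Assign every edge capacity 1; by Menger, the answer equals the max flow.
Path Depot→Port (+1); total 1.
Path Depot→Y2→Port (+1); total 2.
Path Depot→Y3→Port (+1); total 3.
Path Depot→Jct2→Port (+1); total 4.
No residual Depot→Port path; max flow = 4.
Certifying cut of size 4: {Depot→Port, Depot→Y2, Depot→Y3, Jct2→Port}.

4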